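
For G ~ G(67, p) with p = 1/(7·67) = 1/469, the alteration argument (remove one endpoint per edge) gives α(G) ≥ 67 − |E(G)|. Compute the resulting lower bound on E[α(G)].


E[|E(G)|] = C(67, 2)·p = 2211 · (1/469) = 33/7.
E[α(G)] ≥ n − E[|E(G)|] = 67 − 33/7 = 436/7.
Numerically: ≈ 62.285714.
(This is only a lower bound; the true E[α(G)] may be larger.)

E[α(G)] ≥ 436/7 ≈ 62.285714.


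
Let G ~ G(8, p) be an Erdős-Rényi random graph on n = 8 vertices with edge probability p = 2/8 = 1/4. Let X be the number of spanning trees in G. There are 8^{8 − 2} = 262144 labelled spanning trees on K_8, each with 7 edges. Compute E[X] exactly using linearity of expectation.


K_8 has 8^{8 − 2} = 262144 labelled spanning trees.
For each such spanning tree H, let X_H = 1 if all 7 edges of H are present in G. Then P[X_H = 1] = p^{7} = (1/4)^{7} = 1/16384.
By linearity: E[X] = Σ_H E[X_H] = 262144 · p^{7} = 262144 · 1/16384 = 16.
Numerically: E[X] ≈ 16.

E[X] = 262144 · (1/4)^{7} = 16 ≈ 16.


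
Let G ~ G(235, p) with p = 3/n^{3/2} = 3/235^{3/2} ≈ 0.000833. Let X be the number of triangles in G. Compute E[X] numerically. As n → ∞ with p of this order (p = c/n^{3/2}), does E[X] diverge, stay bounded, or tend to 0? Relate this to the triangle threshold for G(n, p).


Number of potential triangles: C(235, 3) = 2135445.
Each occurs with probability p³ ≈ (0.000833)³ ≈ 5.77509e-10.
By linearity: E[X] = C(235, 3)·p³ ≈ 2135445 · 5.77509e-10 ≈ 0.001.
Since α = 3/2 > 1, p = c/n^{3/2} = o(1/n) is below the triangle threshold p ~ 1/n. Asymptotically E[X] ~ (c³/6)·n^{3(1−α)} = (3³/6)·n^{-1.5} → 0, so by Markov's inequality G has no triangles w.h.p.

E[X] ≈ 0.001; in regime p = Θ(1/n^{3/2}) E[X] tends to 0 (below the triangle threshold p ~ 1/n).


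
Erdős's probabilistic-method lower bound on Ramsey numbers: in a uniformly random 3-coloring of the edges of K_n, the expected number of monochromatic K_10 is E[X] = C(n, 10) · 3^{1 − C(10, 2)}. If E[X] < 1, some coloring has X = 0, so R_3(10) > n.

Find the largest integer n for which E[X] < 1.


We need C(n, 10) · 3^{1 − 45} < 1, i.e. C(n, 10) < 3^{45 − 1} = 984770902183611232881.
Check values of n near the boundary:
  n = 569: C(569, 10) = 905357721286137524328; 905357721286137524328 < 984770902183611232881? YES
  n = 570: C(570, 10) = 921524823451961408691; 921524823451961408691 < 984770902183611232881? YES
  n = 571: C(571, 10) = 937951290893172842001; 937951290893172842001 < 984770902183611232881? YES
  n = 572: C(572, 10) = 954640815642161682606; 954640815642161682606 < 984770902183611232881? YES
  n = 573: C(573, 10) = 971597135635805762226; 971597135635805762226 < 984770902183611232881? YES
  n = 574: C(574, 10) = 988824035203816502691; 988824035203816502691 < 984770902183611232881? NO
  n = 575: C(575, 10) = 1006325345561406175305; 1006325345561406175305 < 984770902183611232881? NO
  n = 576: C(576, 10) = 1024104945306307344480; 1024104945306307344480 < 984770902183611232881? NO
The largest n with C(n, 10) < 984770902183611232881 is n = 573 (where E[X] = 35985079097622435638/36472996377170786403 ≈ 0.9866225). Hence R_3(10) > 573, i.e. R_3(10) ≥ 574.

Largest n = 573; hence R_3(10) > 573.


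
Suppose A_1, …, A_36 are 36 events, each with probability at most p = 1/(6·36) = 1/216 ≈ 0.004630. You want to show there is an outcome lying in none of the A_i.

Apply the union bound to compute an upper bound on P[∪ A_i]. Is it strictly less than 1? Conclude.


Union bound: P[∪_{i=1}^{36} A_i] ≤ Σ_i P[A_i] ≤ 36·p = 36·(1/216) = 1/6.
Numerically: 1/6 ≈ 0.166667.
Is 1/6 < 1? YES.
Since P[∪ A_i] ≤ 1/6 < 1, the complement has P[∩ A_i^c] ≥ 1 − 1/6 = 5/6 > 0, so some outcome avoids every A_i.

36·p = 1/6 ≈ 0.166667; existence CERTIFIED by the union bound.


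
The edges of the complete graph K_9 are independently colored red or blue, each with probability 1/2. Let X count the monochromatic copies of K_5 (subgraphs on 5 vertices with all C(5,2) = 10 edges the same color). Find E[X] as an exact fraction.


Let X = Σ_S X_S over the C(9, 5) = 126 subsets S of size 5, where X_S = 1 if the K_5 on S is monochromatic.
For a fixed S, the K_5 on S has C(5, 2) = 10 edges. P[all 10 edges red] = (1/2)^10, and likewise for blue, so P[monochromatic] = 2·(1/2)^10 = 2^{1 − 10} = 1/512.
By linearity of expectation: E[X] = C(9, 5) · 2^{1 − 10} = 126 · 1/512 = 63/256.
Numerically: E[X] ≈ 0.24609.

E[X] = C(9,5)·2^(1−C(5,2)) = 63/256 ≈ 0.24609.


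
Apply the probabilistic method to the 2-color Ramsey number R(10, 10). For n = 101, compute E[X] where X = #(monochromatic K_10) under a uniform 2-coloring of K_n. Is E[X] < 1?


E[X] = C(101, 10) · 2^{1 − 45} = 19212541264840 · 2^{−44} = 19212541264840/17592186044416.
As a reduced fraction: E[X] = 2401567658105/2199023255552 ≈ 1.092107.
Is E[X] < 1? NO.
Since E[X] ≥ 1, the first-moment bound is inconclusive at n = 101; it does NOT by itself certify R(10, 10) > 101.

E[X] = 2401567658105/2199023255552 ≈ 1.092107; E[X] ≥ 1; first-moment method inconclusive here.


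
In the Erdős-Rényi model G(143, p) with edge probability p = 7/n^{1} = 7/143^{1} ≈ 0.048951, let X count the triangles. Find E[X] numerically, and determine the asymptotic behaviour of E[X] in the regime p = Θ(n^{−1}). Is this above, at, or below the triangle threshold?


Number of potential triangles: C(143, 3) = 477191.
Each occurs with probability p³ ≈ (0.048951)³ ≈ 1.1729676e-04.
By linearity: E[X] = C(143, 3)·p³ ≈ 477191 · 1.1729676e-04 ≈ 55.97296.
Here α = 1, so p = 7/n is exactly at the triangle threshold p ~ 1/n. Asymptotically E[X] → c³/6 = 7³/6 = 343/6 ≈ 57.16667, a bounded constant. In this regime the triangle count is asymptotically Poisson(c³/6).

E[X] ≈ 55.97296; in regime p = Θ(1/n^{1}) E[X] stays bounded (at the triangle threshold p ~ 1/n).


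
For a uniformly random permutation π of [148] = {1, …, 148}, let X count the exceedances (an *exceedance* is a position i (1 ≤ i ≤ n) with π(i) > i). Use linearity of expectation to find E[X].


Write X = Σ_{i=1}^{148} X_i, where X_i = 1_{π(i) > i}.
For each fixed i, π(i) is uniform over {1, …, 148} (marginal of a uniform permutation), so P[π(i) > i] = (n − i)/n. Summing: Σ_{i=1}^{148} (n − i)/n = (0 + 1 + … + 147)/148 = 148(148 − 1)/(2·148) = (148 − 1)/2.
Hence E[X] = Σ_{i=1}^{148} (148 − i)/148 = 147/2 ≈ 73.50000.

E[X] = 147/2 = 73.50000.


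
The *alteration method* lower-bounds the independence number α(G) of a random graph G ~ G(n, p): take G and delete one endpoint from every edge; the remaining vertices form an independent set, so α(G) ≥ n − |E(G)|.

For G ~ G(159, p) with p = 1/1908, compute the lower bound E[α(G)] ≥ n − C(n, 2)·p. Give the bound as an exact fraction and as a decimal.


E[|E(G)|] = C(159, 2)·p = 12561 · (1/1908) = 79/12.
E[α(G)] ≥ n − E[|E(G)|] = 159 − 79/12 = 1829/12.
Numerically: ≈ 152.41667.
(This is only a lower bound; the true E[α(G)] may be larger.)

E[α(G)] ≥ 1829/12 ≈ 152.41667.


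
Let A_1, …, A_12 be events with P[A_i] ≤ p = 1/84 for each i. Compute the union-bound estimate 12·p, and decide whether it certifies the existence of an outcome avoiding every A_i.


Union bound: P[∪_{i=1}^{12} A_i] ≤ Σ_i P[A_i] ≤ 12·p = 12·(1/84) = 1/7.
Numerically: 1/7 ≈ 0.14286.
Is 1/7 < 1? YES.
Since P[∪ A_i] ≤ 1/7 < 1, the complement has P[∩ A_i^c] ≥ 1 − 1/7 = 6/7 > 0, so some outcome avoids every A_i.

12·p = 1/7 ≈ 0.14286; existence CERTIFIED by the union bound.


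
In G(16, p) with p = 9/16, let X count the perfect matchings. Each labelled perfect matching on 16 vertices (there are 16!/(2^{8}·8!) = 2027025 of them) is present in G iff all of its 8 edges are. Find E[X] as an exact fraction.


K_16 has 16!/(2^{8}·8!) = 2027025 labelled perfect matchings.
For each such perfect matching H, let X_H = 1 if all 8 edges of H are present in G. Then P[X_H = 1] = p^{8} = (9/16)^{8} = 43046721/4294967296.
Summing the indicators: E[X] = Σ_H E[X_H] = 2027025 · p^{8} = 2027025 · 43046721/4294967296 = 87256779635025/4294967296.
Numerically: E[X] ≈ 2.032e+04.

E[X] = 2027025 · (9/16)^{8} = 87256779635025/4294967296 ≈ 2.032e+04.


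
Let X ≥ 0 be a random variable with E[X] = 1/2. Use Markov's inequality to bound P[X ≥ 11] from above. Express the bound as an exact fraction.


μ = E[X] = 1/2, a = 11.
Markov: P[X ≥ 11] ≤ μ/a = (1/2)/11 = 1/22.
Numerically: ≈ 0.045.
(Since a = 11 > μ = 0.500, the bound 1/22 is < 1 and informative.)

P[X ≥ 11] ≤ 1/22 ≈ 0.045.


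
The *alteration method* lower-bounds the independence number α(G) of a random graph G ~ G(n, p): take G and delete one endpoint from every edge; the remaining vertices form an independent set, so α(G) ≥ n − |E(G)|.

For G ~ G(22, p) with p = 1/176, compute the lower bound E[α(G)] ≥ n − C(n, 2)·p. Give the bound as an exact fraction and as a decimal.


E[|E(G)|] = C(22, 2)·p = 231 · (1/176) = 21/16.
E[α(G)] ≥ n − E[|E(G)|] = 22 − 21/16 = 331/16.
Numerically: ≈ 20.687500.
(This is only a lower bound; the true E[α(G)] may be larger.)

E[α(G)] ≥ 331/16 ≈ 20.687500.


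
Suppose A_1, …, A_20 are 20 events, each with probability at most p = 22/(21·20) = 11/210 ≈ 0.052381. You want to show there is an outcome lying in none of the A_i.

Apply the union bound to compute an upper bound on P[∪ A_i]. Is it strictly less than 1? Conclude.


Union bound: P[∪_{i=1}^{20} A_i] ≤ Σ_i P[A_i] ≤ 20·p = 20·(11/210) = 22/21.
Numerically: 22/21 ≈ 1.047619.
Is 22/21 < 1? NO.
Since the bound 22/21 is ≥ 1, the union bound is uninformative here; it does NOT by itself certify existence.

20·p = 22/21 ≈ 1.047619; existence NOT certified by the union bound.


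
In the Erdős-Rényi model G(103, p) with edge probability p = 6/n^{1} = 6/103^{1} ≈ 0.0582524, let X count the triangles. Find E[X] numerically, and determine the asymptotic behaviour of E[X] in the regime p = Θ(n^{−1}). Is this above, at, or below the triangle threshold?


Number of potential triangles: C(103, 3) = 176851.
Each occurs with probability p³ ≈ (0.0582524)³ ≈ 1.97670598e-04.
By linearity: E[X] = C(103, 3)·p³ ≈ 176851 · 1.97670598e-04 ≈ 34.958243.
Here α = 1, so p = 6/n is exactly at the triangle threshold p ~ 1/n. Asymptotically E[X] → c³/6 = 6³/6 = 36 ≈ 36.000000, a bounded constant. In this regime the triangle count is asymptotically Poisson(c³/6).

E[X] ≈ 34.958243; in regime p = Θ(1/n^{1}) E[X] stays bounded (at the triangle threshold p ~ 1/n).


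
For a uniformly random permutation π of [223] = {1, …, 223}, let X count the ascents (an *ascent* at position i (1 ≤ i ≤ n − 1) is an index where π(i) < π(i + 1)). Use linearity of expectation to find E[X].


Write X = Σ X_I over i = 1, …, 222, with X_I the indicator of one ascent.
There are 222 indicators.
For each fixed i, the pair (π(i), π(i+1)) is a uniformly random ordered pair of distinct values from {1, …, 223}; by symmetry P[π(i) < π(i+1)] = 1/2.
By linearity: E[X] = 222 · (1/2) = (223 − 1) · (1/2) = 111 ≈ 111.00000.

E[X] = 111 = 111.00000.


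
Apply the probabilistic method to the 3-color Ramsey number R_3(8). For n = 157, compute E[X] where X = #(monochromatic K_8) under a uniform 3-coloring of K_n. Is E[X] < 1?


E[X] = C(157, 8) · 3^{1 − 28} = 7637643295425 · 3^{−27} = 7637643295425/7625597484987.
As a reduced fraction: E[X] = 848627032825/847288609443 ≈ 1.002.
Is E[X] < 1? NO.
Since E[X] ≥ 1, the first-moment bound is inconclusive at n = 157; it does NOT by itself certify R_3(8) > 157.

E[X] = 848627032825/847288609443 ≈ 1.002; E[X] ≥ 1; first-moment method inconclusive here.


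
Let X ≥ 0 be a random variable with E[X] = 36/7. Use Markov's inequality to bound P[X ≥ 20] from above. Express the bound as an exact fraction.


μ = E[X] = 36/7, a = 20.
Markov: P[X ≥ 20] ≤ μ/a = (36/7)/20 = 9/35.
Numerically: ≈ 0.25714.
(Since a = 20 > μ = 5.14286, the bound 9/35 is < 1 and informative.)

P[X ≥ 20] ≤ 9/35 ≈ 0.25714.


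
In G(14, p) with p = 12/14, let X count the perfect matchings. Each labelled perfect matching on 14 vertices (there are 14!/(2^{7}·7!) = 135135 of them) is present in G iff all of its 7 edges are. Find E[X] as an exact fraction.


K_14 has 14!/(2^{7}·7!) = 135135 labelled perfect matchings.
For each such perfect matching H, let X_H = 1 if all 7 edges of H are present in G. Then P[X_H = 1] = p^{7} = (6/7)^{7} = 279936/823543.
Summing the indicators: E[X] = Σ_H E[X_H] = 135135 · p^{7} = 135135 · 279936/823543 = 5404164480/117649.
Numerically: E[X] ≈ 4.59e+04.

E[X] = 135135 · (6/7)^{7} = 5404164480/117649 ≈ 4.59e+04.


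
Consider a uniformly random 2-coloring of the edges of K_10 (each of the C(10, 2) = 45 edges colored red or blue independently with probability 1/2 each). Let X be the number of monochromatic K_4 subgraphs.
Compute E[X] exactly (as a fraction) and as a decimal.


Let X = Σ_S X_S over the C(10, 4) = 210 subsets S of size 4, where X_S = 1 if the K_4 on S is monochromatic.
For a fixed S, the K_4 on S has C(4, 2) = 6 edges. P[all 6 edges red] = (1/2)^6, and likewise for blue, so P[monochromatic] = 2·(1/2)^6 = 2^{1 − 6} = 1/32.
By linearity: E[X] = C(10, 4) · 2^{1 − 6} = 210 · 1/32 = 105/16.
Numerically: E[X] ≈ 6.56250.

E[X] = C(10,4)·2^(1−C(4,2)) = 105/16 ≈ 6.56250.


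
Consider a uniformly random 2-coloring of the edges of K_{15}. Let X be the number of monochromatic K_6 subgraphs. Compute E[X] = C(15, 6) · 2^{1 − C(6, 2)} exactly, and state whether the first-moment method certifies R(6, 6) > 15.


E[X] = C(15, 6) · 2^{1 − 15} = 5005 · 2^{−14} = 5005/16384.
As a reduced fraction: E[X] = 5005/16384 ≈ 0.305.
Is E[X] < 1? YES.
Since E[X] < 1, there exists a 2-coloring of K_{15} with no monochromatic K_6; hence R(6, 6) > 15.

E[X] = 5005/16384 ≈ 0.305; E[X] < 1, so R(6, 6) > 15.


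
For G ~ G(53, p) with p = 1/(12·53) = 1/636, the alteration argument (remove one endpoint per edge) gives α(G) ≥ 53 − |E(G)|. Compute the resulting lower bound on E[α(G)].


E[|E(G)|] = C(53, 2)·p = 1378 · (1/636) = 13/6.
E[α(G)] ≥ n − E[|E(G)|] = 53 − 13/6 = 305/6.
Numerically: ≈ 50.833.
(This is only a lower bound; the true E[α(G)] may be larger.)

E[α(G)] ≥ 305/6 ≈ 50.833.


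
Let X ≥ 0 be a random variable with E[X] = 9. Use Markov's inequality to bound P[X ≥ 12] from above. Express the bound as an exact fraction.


μ = E[X] = 9, a = 12.
Markov: P[X ≥ 12] ≤ μ/a = (9)/12 = 3/4.
Numerically: ≈ 0.750.
(Since a = 12 > μ = 9.000, the bound 3/4 is < 1 and informative.)

P[X ≥ 12] ≤ 3/4 ≈ 0.750.


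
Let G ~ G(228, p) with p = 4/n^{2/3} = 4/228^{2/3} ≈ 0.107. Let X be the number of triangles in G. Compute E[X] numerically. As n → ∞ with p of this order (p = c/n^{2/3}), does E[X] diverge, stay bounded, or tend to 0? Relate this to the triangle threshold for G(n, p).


Number of potential triangles: C(228, 3) = 1949476.
Each occurs with probability p³ ≈ (0.107)³ ≈ 1.23115e-03.
By linearity: E[X] = C(228, 3)·p³ ≈ 1949476 · 1.23115e-03 ≈ 2400.094.
Since α = 2/3 < 1, p = c/n^{2/3} ≫ 1/n is above the triangle threshold p ~ 1/n. Asymptotically E[X] ~ (c³/6)·n^{3(1−α)} = (4³/6)·n^{1} → ∞; triangles are abundant w.h.p.

E[X] ≈ 2400.094; in regime p = Θ(1/n^{2/3}) E[X] diverges (above the triangle threshold p ~ 1/n).


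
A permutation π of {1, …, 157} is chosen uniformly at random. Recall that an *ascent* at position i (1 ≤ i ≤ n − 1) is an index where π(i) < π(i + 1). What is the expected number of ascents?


Write X = Σ X_I over i = 1, …, 156, with X_I the indicator of one ascent.
There are 156 indicators.
For each fixed i, the pair (π(i), π(i+1)) is a uniformly random ordered pair of distinct values from {1, …, 157}; by symmetry P[π(i) < π(i+1)] = 1/2.
By linearity: E[X] = 156 · (1/2) = (157 − 1) · (1/2) = 78 ≈ 78.000.

E[X] = 78 = 78.000.


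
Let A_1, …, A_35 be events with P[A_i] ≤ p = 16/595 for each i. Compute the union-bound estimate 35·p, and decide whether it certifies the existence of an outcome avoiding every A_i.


Union bound: P[∪_{i=1}^{35} A_i] ≤ Σ_i P[A_i] ≤ 35·p = 35·(16/595) = 16/17.
Numerically: 16/17 ≈ 0.941.
Is 16/17 < 1? YES.
Since P[∪ A_i] ≤ 16/17 < 1, the complement has P[∩ A_i^c] ≥ 1 − 16/17 = 1/17 > 0, so some outcome avoids every A_i.

35·p = 16/17 ≈ 0.941; existence CERTIFIED by the union bound.


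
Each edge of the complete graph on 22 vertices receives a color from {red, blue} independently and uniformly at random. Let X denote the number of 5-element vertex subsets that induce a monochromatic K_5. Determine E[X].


Let X = Σ_S X_S over the C(22, 5) = 26334 subsets S of size 5, where X_S = 1 if the K_5 on S is monochromatic.
For a fixed S, the K_5 on S has C(5, 2) = 10 edges. P[all 10 edges red] = (1/2)^10, and likewise for blue, so P[monochromatic] = 2·(1/2)^10 = 2^{1 − 10} = 1/512.
By linearity of expectation: E[X] = C(22, 5) · 2^{1 − 10} = 26334 · 1/512 = 13167/256.
Numerically: E[X] ≈ 51.43359.

E[X] = C(22,5)·2^(1−C(5,2)) = 13167/256 ≈ 51.43359.


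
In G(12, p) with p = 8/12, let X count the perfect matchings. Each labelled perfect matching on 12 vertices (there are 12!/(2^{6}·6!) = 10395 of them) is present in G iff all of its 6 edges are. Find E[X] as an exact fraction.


K_12 has 12!/(2^{6}·6!) = 10395 labelled perfect matchings.
For each such perfect matching H, let X_H = 1 if all 6 edges of H are present in G. Then P[X_H = 1] = p^{6} = (2/3)^{6} = 64/729.
Summing the indicators: E[X] = Σ_H E[X_H] = 10395 · p^{6} = 10395 · 64/729 = 24640/27.
Numerically: E[X] ≈ 912.59.

E[X] = 10395 · (2/3)^{6} = 24640/27 ≈ 912.59.


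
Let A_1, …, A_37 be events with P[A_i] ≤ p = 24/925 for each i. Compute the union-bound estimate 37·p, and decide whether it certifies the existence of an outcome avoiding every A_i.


Union bound: P[∪_{i=1}^{37} A_i] ≤ Σ_i P[A_i] ≤ 37·p = 37·(24/925) = 24/25.
Numerically: 24/25 ≈ 0.96000.
Is 24/25 < 1? YES.
Since P[∪ A_i] ≤ 24/25 < 1, the complement has P[∩ A_i^c] ≥ 1 − 24/25 = 1/25 > 0, so some outcome avoids every A_i.

37·p = 24/25 ≈ 0.96000; existence CERTIFIED by the union bound.


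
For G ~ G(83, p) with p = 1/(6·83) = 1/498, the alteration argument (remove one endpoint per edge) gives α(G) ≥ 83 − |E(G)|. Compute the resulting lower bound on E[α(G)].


E[|E(G)|] = C(83, 2)·p = 3403 · (1/498) = 41/6.
E[α(G)] ≥ n − E[|E(G)|] = 83 − 41/6 = 457/6.
Numerically: ≈ 76.16667.
(This is only a lower bound; the true E[α(G)] may be larger.)

E[α(G)] ≥ 457/6 ≈ 76.16667.


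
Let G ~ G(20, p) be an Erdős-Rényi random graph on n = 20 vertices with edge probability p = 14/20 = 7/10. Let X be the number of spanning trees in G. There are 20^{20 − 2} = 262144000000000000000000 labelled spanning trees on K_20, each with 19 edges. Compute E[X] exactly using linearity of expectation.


K_20 has 20^{20 − 2} = 262144000000000000000000 labelled spanning trees.
For each such spanning tree H, let X_H = 1 if all 19 edges of H are present in G. Then P[X_H = 1] = p^{19} = (7/10)^{19} = 11398895185373143/10000000000000000000.
By linearity: E[X] = Σ_H E[X_H] = 262144000000000000000000 · p^{19} = 262144000000000000000000 · 11398895185373143/10000000000000000000 = 1494075989737228599296/5.
Numerically: E[X] ≈ 2.99e+20.

E[X] = 262144000000000000000000 · (7/10)^{19} = 1494075989737228599296/5 ≈ 2.99e+20.


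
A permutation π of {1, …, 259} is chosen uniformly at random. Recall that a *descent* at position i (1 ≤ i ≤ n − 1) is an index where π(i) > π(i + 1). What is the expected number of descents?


Write X = Σ X_I over i = 1, …, 258, with X_I the indicator of one descent.
There are 258 indicators.
For each fixed i, the pair (π(i), π(i+1)) is a uniformly random ordered pair of distinct values from {1, …, 259}; by symmetry P[π(i) > π(i+1)] = 1/2.
By linearity: E[X] = 258 · (1/2) = (259 − 1) · (1/2) = 129 ≈ 129.0000.

E[X] = 129 = 129.0000.


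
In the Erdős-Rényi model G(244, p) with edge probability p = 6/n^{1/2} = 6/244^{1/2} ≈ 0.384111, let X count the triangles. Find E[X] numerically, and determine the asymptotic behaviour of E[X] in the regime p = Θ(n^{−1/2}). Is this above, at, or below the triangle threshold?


Number of potential triangles: C(244, 3) = 2391444.
Each occurs with probability p³ ≈ (0.384111)³ ≈ 5.66720616e-02.
By linearity: E[X] = C(244, 3)·p³ ≈ 2391444 · 5.66720616e-02 ≈ 135528.061704.
Since α = 1/2 < 1, p = c/n^{1/2} ≫ 1/n is above the triangle threshold p ~ 1/n. Asymptotically E[X] ~ (c³/6)·n^{3(1−α)} = (6³/6)·n^{1.5} → ∞; triangles are abundant w.h.p.

E[X] ≈ 135528.061704; in regime p = Θ(1/n^{1/2}) E[X] diverges (above the triangle threshold p ~ 1/n).


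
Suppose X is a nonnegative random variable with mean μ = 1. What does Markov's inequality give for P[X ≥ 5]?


μ = E[X] = 1, a = 5.
Markov: P[X ≥ 5] ≤ μ/a = (1)/5 = 1/5.
Numerically: ≈ 0.2000.
(Since a = 5 > μ = 1.0000, the bound 1/5 is < 1 and informative.)

P[X ≥ 5] ≤ 1/5 ≈ 0.2000.


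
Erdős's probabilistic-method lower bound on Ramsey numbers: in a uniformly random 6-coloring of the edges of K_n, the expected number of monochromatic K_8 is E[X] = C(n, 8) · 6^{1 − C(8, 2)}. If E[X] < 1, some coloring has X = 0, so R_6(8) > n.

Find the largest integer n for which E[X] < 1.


We need C(n, 8) · 6^{1 − 28} < 1, i.e. C(n, 8) < 6^{28 − 1} = 1023490369077469249536.
Check values of n near the boundary:
  n = 1590: C(1590, 8) = 995397314198933813310; 995397314198933813310 < 1023490369077469249536? YES
  n = 1591: C(1591, 8) = 1000427749141189953870; 1000427749141189953870 < 1023490369077469249536? YES
  n = 1592: C(1592, 8) = 1005480414540892933435; 1005480414540892933435 < 1023490369077469249536? YES
  n = 1593: C(1593, 8) = 1010555394551193970323; 1010555394551193970323 < 1023490369077469249536? YES
  n = 1594: C(1594, 8) = 1015652773590544255167; 1015652773590544255167 < 1023490369077469249536? YES
  n = 1595: C(1595, 8) = 1020772636343363633895; 1020772636343363633895 < 1023490369077469249536? YES
  n = 1596: C(1596, 8) = 1025915067760710553965; 1025915067760710553965 < 1023490369077469249536? NO
  n = 1597: C(1597, 8) = 1031080153060953275445; 1031080153060953275445 < 1023490369077469249536? NO
The largest n with C(n, 8) < 1023490369077469249536 is n = 1595 (where E[X] = 113419181815929292655/113721152119718805504 ≈ 0.997345). Hence R_6(8) > 1595, i.e. R_6(8) ≥ 1596.

Largest n = 1595; hence R_6(8) > 1595.


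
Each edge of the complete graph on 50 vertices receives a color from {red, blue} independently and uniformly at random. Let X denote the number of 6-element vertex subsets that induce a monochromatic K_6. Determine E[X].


Let X = Σ_S X_S over the C(50, 6) = 15890700 subsets S of size 6, where X_S = 1 if the K_6 on S is monochromatic.
For a fixed S, the K_6 on S has C(6, 2) = 15 edges. P[all 15 edges red] = (1/2)^15, and likewise for blue, so P[monochromatic] = 2·(1/2)^15 = 2^{1 − 15} = 1/16384.
By linearity of expectation: E[X] = C(50, 6) · 2^{1 − 15} = 15890700 · 1/16384 = 3972675/4096.
Numerically: E[X] ≈ 969.8914.

E[X] = C(50,6)·2^(1−C(6,2)) = 3972675/4096 ≈ 969.8914.


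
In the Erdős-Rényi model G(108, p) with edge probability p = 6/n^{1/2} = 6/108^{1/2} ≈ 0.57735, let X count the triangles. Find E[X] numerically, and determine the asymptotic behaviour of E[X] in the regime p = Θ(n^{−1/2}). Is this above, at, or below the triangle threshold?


Number of potential triangles: C(108, 3) = 204156.
Each occurs with probability p³ ≈ (0.57735)³ ≈ 1.92450090e-01.
By linearity: E[X] = C(108, 3)·p³ ≈ 204156 · 1.92450090e-01 ≈ 39289.840519.
Since α = 1/2 < 1, p = c/n^{1/2} ≫ 1/n is above the triangle threshold p ~ 1/n. Asymptotically E[X] ~ (c³/6)·n^{3(1−α)} = (6³/6)·n^{1.5} → ∞; triangles are abundant w.h.p.

E[X] ≈ 39289.840519; in regime p = Θ(1/n^{1/2}) E[X] diverges (above the triangle threshold p ~ 1/n).


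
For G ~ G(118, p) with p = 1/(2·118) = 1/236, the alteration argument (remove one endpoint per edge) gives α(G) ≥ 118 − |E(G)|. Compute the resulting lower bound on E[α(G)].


E[|E(G)|] = C(118, 2)·p = 6903 · (1/236) = 117/4.
E[α(G)] ≥ n − E[|E(G)|] = 118 − 117/4 = 355/4.
Numerically: ≈ 88.750000.
(This is only a lower bound; the true E[α(G)] may be larger.)

E[α(G)] ≥ 355/4 ≈ 88.750000.


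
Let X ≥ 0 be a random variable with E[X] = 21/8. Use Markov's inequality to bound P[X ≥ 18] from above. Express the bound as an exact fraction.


μ = E[X] = 21/8, a = 18.
Markov: P[X ≥ 18] ≤ μ/a = (21/8)/18 = 7/48.
Numerically: ≈ 0.145833.
(Since a = 18 > μ = 2.625000, the bound 7/48 is < 1 and informative.)

P[X ≥ 18] ≤ 7/48 ≈ 0.145833.


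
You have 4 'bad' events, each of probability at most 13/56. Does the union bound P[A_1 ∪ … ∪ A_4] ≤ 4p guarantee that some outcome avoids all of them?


Union bound: P[∪_{i=1}^{4} A_i] ≤ Σ_i P[A_i] ≤ 4·p = 4·(13/56) = 13/14.
Numerically: 13/14 ≈ 0.9285714.
Is 13/14 < 1? YES.
Since P[∪ A_i] ≤ 13/14 < 1, the complement has P[∩ A_i^c] ≥ 1 − 13/14 = 1/14 > 0, so some outcome avoids every A_i.

4·p = 13/14 ≈ 0.9285714; existence CERTIFIED by the union bound.


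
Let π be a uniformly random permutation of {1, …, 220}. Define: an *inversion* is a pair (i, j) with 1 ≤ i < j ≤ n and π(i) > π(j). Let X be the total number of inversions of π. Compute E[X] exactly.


Write X = Σ X_I over the C(220, 2) = 24090 pairs i < j, with X_I the indicator of one inversion.
There are 24090 indicators.
For each fixed pair i < j, the values π(i) and π(j) are two distinct elements of {1, …, 220} in uniformly random order; by symmetry P[π(i) > π(j)] = 1/2.
By linearity: E[X] = 24090 · (1/2) = C(220, 2) · (1/2) = 24090/2 = 12045 ≈ 12045.0000.

E[X] = 12045 = 12045.0000.


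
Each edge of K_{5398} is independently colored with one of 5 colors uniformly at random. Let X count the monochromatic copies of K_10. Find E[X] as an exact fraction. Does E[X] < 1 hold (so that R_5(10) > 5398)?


E[X] = C(5398, 10) · 5^{1 − 45} = 5740413564134635387185954535766 · 5^{−44} = 5740413564134635387185954535766/5684341886080801486968994140625.
As a reduced fraction: E[X] = 5740413564134635387185954535766/5684341886080801486968994140625 ≈ 1.00986.
Is E[X] < 1? NO.
Since E[X] ≥ 1, the first-moment bound is inconclusive at n = 5398; it does NOT by itself certify R_5(10) > 5398.

E[X] = 5740413564134635387185954535766/5684341886080801486968994140625 ≈ 1.00986; E[X] ≥ 1; first-moment method inconclusive here.


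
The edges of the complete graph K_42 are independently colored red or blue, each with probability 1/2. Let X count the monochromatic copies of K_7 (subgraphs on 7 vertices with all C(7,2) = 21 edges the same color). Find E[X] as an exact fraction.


Let X = Σ_S X_S over the C(42, 7) = 26978328 subsets S of size 7, where X_S = 1 if the K_7 on S is monochromatic.
For a fixed S, the K_7 on S has C(7, 2) = 21 edges. P[all 21 edges red] = (1/2)^21, and likewise for blue, so P[monochromatic] = 2·(1/2)^21 = 2^{1 − 21} = 1/1048576.
Summing: E[X] = C(42, 7) · 2^{1 − 21} = 26978328 · 1/1048576 = 3372291/131072.
Numerically: E[X] ≈ 25.72854.

E[X] = C(42,7)·2^(1−C(7,2)) = 3372291/131072 ≈ 25.72854.


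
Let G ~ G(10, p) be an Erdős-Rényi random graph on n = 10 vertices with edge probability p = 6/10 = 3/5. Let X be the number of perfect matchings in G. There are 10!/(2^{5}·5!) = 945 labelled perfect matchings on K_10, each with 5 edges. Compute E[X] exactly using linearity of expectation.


K_10 has 10!/(2^{5}·5!) = 945 labelled perfect matchings.
For each such perfect matching H, let X_H = 1 if all 5 edges of H are present in G. Then P[X_H = 1] = p^{5} = (3/5)^{5} = 243/3125.
By linearity: E[X] = Σ_H E[X_H] = 945 · p^{5} = 945 · 243/3125 = 45927/625.
Numerically: E[X] ≈ 73.5.

E[X] = 945 · (3/5)^{5} = 45927/625 ≈ 73.5.


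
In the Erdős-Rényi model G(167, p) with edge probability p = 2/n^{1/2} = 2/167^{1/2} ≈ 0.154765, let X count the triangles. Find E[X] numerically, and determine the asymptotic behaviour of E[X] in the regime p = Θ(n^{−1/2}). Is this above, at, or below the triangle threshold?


Number of potential triangles: C(167, 3) = 762355.
Each occurs with probability p³ ≈ (0.154765)³ ≈ 3.70693764e-03.
By linearity: E[X] = C(167, 3)·p³ ≈ 762355 · 3.70693764e-03 ≈ 2826.002445.
Since α = 1/2 < 1, p = c/n^{1/2} ≫ 1/n is above the triangle threshold p ~ 1/n. Asymptotically E[X] ~ (c³/6)·n^{3(1−α)} = (2³/6)·n^{1.5} → ∞; triangles are abundant w.h.p.

E[X] ≈ 2826.002445; in regime p = Θ(1/n^{1/2}) E[X] diverges (above the triangle threshold p ~ 1/n).


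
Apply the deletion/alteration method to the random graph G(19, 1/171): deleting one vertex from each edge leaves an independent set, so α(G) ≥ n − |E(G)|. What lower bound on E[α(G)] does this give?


E[|E(G)|] = C(19, 2)·p = 171 · (1/171) = 1.
E[α(G)] ≥ n − E[|E(G)|] = 19 − 1 = 18.
Numerically: ≈ 18.000.
(This is only a lower bound; the true E[α(G)] may be larger.)

E[α(G)] ≥ 18 ≈ 18.000.


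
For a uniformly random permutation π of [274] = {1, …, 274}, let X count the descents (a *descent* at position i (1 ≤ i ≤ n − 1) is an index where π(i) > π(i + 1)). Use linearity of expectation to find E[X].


Write X = Σ X_I over i = 1, …, 273, with X_I the indicator of one descent.
There are 273 indicators.
For each fixed i, the pair (π(i), π(i+1)) is a uniformly random ordered pair of distinct values from {1, …, 274}; by symmetry P[π(i) > π(i+1)] = 1/2.
By linearity: E[X] = 273 · (1/2) = (274 − 1) · (1/2) = 273/2 ≈ 136.50000.

E[X] = 273/2 = 136.50000.


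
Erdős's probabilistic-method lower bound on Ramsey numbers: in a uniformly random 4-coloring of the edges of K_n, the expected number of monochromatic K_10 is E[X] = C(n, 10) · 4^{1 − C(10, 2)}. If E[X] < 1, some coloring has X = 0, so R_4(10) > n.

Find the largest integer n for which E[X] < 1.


We need C(n, 10) · 4^{1 − 45} < 1, i.e. C(n, 10) < 4^{45 − 1} = 309485009821345068724781056.
Check values of n near the boundary:
  n = 2019: C(2019, 10) = 303322949179835278009229628; 303322949179835278009229628 < 309485009821345068724781056? YES
  n = 2020: C(2020, 10) = 304832018578739931133653656; 304832018578739931133653656 < 309485009821345068724781056? YES
  n = 2021: C(2021, 10) = 306347841644770462864800616; 306347841644770462864800616 < 309485009821345068724781056? YES
  n = 2022: C(2022, 10) = 307870445231474093395937796; 307870445231474093395937796 < 309485009821345068724781056? YES
  n = 2023: C(2023, 10) = 309399856285778485315440716; 309399856285778485315440716 < 309485009821345068724781056? YES
  n = 2024: C(2024, 10) = 310936101848269937576192656; 310936101848269937576192656 < 309485009821345068724781056? NO
The largest n with C(n, 10) < 309485009821345068724781056 is n = 2023 (where E[X] = 77349964071444621328860179/77371252455336267181195264 ≈ 0.9997249). Hence R_4(10) > 2023, i.e. R_4(10) ≥ 2024.

Largest n = 2023; hence R_4(10) > 2023.


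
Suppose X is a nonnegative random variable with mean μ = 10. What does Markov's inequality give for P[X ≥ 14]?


μ = E[X] = 10, a = 14.
Markov: P[X ≥ 14] ≤ μ/a = (10)/14 = 5/7.
Numerically: ≈ 0.714286.
(Since a = 14 > μ = 10.000000, the bound 5/7 is < 1 and informative.)

P[X ≥ 14] ≤ 5/7 ≈ 0.714286.


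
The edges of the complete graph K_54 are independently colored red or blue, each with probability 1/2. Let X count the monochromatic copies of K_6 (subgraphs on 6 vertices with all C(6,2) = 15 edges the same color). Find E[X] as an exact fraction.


Let X = Σ_S X_S over the C(54, 6) = 25827165 subsets S of size 6, where X_S = 1 if the K_6 on S is monochromatic.
For a fixed S, the K_6 on S has C(6, 2) = 15 edges. P[all 15 edges red] = (1/2)^15, and likewise for blue, so P[monochromatic] = 2·(1/2)^15 = 2^{1 − 15} = 1/16384.
By linearity: E[X] = C(54, 6) · 2^{1 − 15} = 25827165 · 1/16384 = 25827165/16384.
Numerically: E[X] ≈ 1576.36505.

E[X] = C(54,6)·2^(1−C(6,2)) = 25827165/16384 ≈ 1576.36505.


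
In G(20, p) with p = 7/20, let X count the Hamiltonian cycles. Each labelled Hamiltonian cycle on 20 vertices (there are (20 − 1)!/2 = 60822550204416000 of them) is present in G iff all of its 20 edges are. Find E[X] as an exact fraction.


K_20 has (20 − 1)!/2 = 60822550204416000 labelled Hamiltonian cycles.
For each such Hamiltonian cycle H, let X_H = 1 if all 20 edges of H are present in G. Then P[X_H = 1] = p^{20} = (7/20)^{20} = 79792266297612001/104857600000000000000000000.
By linearity of expectation: E[X] = Σ_H E[X_H] = 60822550204416000 · p^{20} = 60822550204416000 · 79792266297612001/104857600000000000000000000 = 1184855742873690605203907421/25600000000000000000.
Numerically: E[X] ≈ 4.63e+07.

E[X] = 60822550204416000 · (7/20)^{20} = 1184855742873690605203907421/25600000000000000000 ≈ 4.63e+07.


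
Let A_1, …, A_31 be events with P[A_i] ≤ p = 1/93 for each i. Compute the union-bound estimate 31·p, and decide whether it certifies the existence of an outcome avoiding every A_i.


Union bound: P[∪_{i=1}^{31} A_i] ≤ Σ_i P[A_i] ≤ 31·p = 31·(1/93) = 1/3.
Numerically: 1/3 ≈ 0.3333.
Is 1/3 < 1? YES.
Since P[∪ A_i] ≤ 1/3 < 1, the complement has P[∩ A_i^c] ≥ 1 − 1/3 = 2/3 > 0, so some outcome avoids every A_i.

31·p = 1/3 ≈ 0.3333; existence CERTIFIED by the union bound.


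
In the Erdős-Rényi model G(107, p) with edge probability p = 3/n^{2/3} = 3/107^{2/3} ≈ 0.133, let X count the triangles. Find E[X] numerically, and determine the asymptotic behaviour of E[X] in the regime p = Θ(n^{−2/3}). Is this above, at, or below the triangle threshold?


Number of potential triangles: C(107, 3) = 198485.
Each occurs with probability p³ ≈ (0.133)³ ≈ 2.35828e-03.
By linearity: E[X] = C(107, 3)·p³ ≈ 198485 · 2.35828e-03 ≈ 468.084.
Since α = 2/3 < 1, p = c/n^{2/3} ≫ 1/n is above the triangle threshold p ~ 1/n. Asymptotically E[X] ~ (c³/6)·n^{3(1−α)} = (3³/6)·n^{1} → ∞; triangles are abundant w.h.p.

E[X] ≈ 468.084; in regime p = Θ(1/n^{2/3}) E[X] diverges (above the triangle threshold p ~ 1/n).


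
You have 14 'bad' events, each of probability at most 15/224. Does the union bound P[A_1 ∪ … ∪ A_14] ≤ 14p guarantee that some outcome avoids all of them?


Union bound: P[∪_{i=1}^{14} A_i] ≤ Σ_i P[A_i] ≤ 14·p = 14·(15/224) = 15/16.
Numerically: 15/16 ≈ 0.9375000.
Is 15/16 < 1? YES.
Since P[∪ A_i] ≤ 15/16 < 1, the complement has P[∩ A_i^c] ≥ 1 − 15/16 = 1/16 > 0, so some outcome avoids every A_i.

14·p = 15/16 ≈ 0.9375000; existence CERTIFIED by the union bound.


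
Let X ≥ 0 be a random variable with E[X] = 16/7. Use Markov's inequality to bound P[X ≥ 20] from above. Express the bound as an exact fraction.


μ = E[X] = 16/7, a = 20.
Markov: P[X ≥ 20] ≤ μ/a = (16/7)/20 = 4/35.
Numerically: ≈ 0.11429.
(Since a = 20 > μ = 2.28571, the bound 4/35 is < 1 and informative.)

P[X ≥ 20] ≤ 4/35 ≈ 0.11429.


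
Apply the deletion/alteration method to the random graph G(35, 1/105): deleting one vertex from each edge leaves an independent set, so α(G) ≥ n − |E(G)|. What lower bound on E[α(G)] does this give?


E[|E(G)|] = C(35, 2)·p = 595 · (1/105) = 17/3.
E[α(G)] ≥ n − E[|E(G)|] = 35 − 17/3 = 88/3.
Numerically: ≈ 29.33333.
(This is only a lower bound; the true E[α(G)] may be larger.)

E[α(G)] ≥ 88/3 ≈ 29.33333.


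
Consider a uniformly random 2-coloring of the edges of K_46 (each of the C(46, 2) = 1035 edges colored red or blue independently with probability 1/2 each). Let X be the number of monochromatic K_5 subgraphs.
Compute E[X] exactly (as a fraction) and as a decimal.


Let X = Σ_S X_S over the C(46, 5) = 1370754 subsets S of size 5, where X_S = 1 if the K_5 on S is monochromatic.
For a fixed S, the K_5 on S has C(5, 2) = 10 edges. P[all 10 edges red] = (1/2)^10, and likewise for blue, so P[monochromatic] = 2·(1/2)^10 = 2^{1 − 10} = 1/512.
By linearity: E[X] = C(46, 5) · 2^{1 − 10} = 1370754 · 1/512 = 685377/256.
Numerically: E[X] ≈ 2677.2539.

E[X] = C(46,5)·2^(1−C(5,2)) = 685377/256 ≈ 2677.2539.


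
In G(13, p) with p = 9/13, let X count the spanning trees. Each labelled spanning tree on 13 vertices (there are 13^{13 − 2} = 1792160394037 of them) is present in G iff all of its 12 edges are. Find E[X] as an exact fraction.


K_13 has 13^{13 − 2} = 1792160394037 labelled spanning trees.
For each such spanning tree H, let X_H = 1 if all 12 edges of H are present in G. Then P[X_H = 1] = p^{12} = (9/13)^{12} = 282429536481/23298085122481.
By linearity: E[X] = Σ_H E[X_H] = 1792160394037 · p^{12} = 1792160394037 · 282429536481/23298085122481 = 282429536481/13.
Numerically: E[X] ≈ 2.17e+10.

E[X] = 1792160394037 · (9/13)^{12} = 282429536481/13 ≈ 2.17e+10.


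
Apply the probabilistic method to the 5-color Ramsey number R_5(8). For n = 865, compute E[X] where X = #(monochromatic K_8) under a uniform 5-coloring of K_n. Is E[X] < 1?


E[X] = C(865, 8) · 5^{1 − 28} = 7525050909487743060 · 5^{−27} = 7525050909487743060/7450580596923828125.
As a reduced fraction: E[X] = 1505010181897548612/1490116119384765625 ≈ 1.010.
Is E[X] < 1? NO.
Since E[X] ≥ 1, the first-moment bound is inconclusive at n = 865; it does NOT by itself certify R_5(8) > 865.

E[X] = 1505010181897548612/1490116119384765625 ≈ 1.010; E[X] ≥ 1; first-moment method inconclusive here.


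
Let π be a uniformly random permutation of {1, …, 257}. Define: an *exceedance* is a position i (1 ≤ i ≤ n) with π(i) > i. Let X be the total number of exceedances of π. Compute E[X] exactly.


Write X = Σ_{i=1}^{257} X_i, where X_i = 1_{π(i) > i}.
For each fixed i, π(i) is uniform over {1, …, 257} (marginal of a uniform permutation), so P[π(i) > i] = (n − i)/n. Summing: Σ_{i=1}^{257} (n − i)/n = (0 + 1 + … + 256)/257 = 257(257 − 1)/(2·257) = (257 − 1)/2.
Hence E[X] = Σ_{i=1}^{257} (257 − i)/257 = 128 ≈ 128.0000.

E[X] = 128 = 128.0000.


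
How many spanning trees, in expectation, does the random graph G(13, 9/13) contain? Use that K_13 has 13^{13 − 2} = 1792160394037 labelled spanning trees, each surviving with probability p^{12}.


K_13 has 13^{13 − 2} = 1792160394037 labelled spanning trees.
For each such spanning tree H, let X_H = 1 if all 12 edges of H are present in G. Then P[X_H = 1] = p^{12} = (9/13)^{12} = 282429536481/23298085122481.
By linearity: E[X] = Σ_H E[X_H] = 1792160394037 · p^{12} = 1792160394037 · 282429536481/23298085122481 = 282429536481/13.
Numerically: E[X] ≈ 2.173e+10.

E[X] = 1792160394037 · (9/13)^{12} = 282429536481/13 ≈ 2.173e+10.


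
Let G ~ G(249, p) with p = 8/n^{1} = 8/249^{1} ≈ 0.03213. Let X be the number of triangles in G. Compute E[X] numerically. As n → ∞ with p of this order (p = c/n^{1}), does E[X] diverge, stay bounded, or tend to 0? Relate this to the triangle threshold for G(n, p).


Number of potential triangles: C(249, 3) = 2542124.
Each occurs with probability p³ ≈ (0.03213)³ ≈ 3.316438e-05.
By linearity: E[X] = C(249, 3)·p³ ≈ 2542124 · 3.316438e-05 ≈ 84.3080.
Here α = 1, so p = 8/n is exactly at the triangle threshold p ~ 1/n. Asymptotically E[X] → c³/6 = 8³/6 = 256/3 ≈ 85.3333, a bounded constant. In this regime the triangle count is asymptotically Poisson(c³/6).

E[X] ≈ 84.3080; in regime p = Θ(1/n^{1}) E[X] stays bounded (at the triangle threshold p ~ 1/n).


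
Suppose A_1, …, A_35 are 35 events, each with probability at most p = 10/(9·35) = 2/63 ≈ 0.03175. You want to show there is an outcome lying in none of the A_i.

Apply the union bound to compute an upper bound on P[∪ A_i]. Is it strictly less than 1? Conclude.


Union bound: P[∪_{i=1}^{35} A_i] ≤ Σ_i P[A_i] ≤ 35·p = 35·(2/63) = 10/9.
Numerically: 10/9 ≈ 1.11111.
Is 10/9 < 1? NO.
Since the bound 10/9 is ≥ 1, the union bound is uninformative here; it does NOT by itself certify existence.

35·p = 10/9 ≈ 1.11111; existence NOT certified by the union bound.
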